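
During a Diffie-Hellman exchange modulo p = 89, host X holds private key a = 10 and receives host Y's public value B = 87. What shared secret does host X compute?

45

Shared key K = 87^10 mod 89.
87^1 ≡ 87 (mod 89)
87^2 = (87^1)^2 ≡ 87^2 = 7569 ≡ 4 (mod 89)
87^4 = (87^2)^2 ≡ 4^2 = 16 ≡ 16 (mod 89)
87^8 = (87^4)^2 ≡ 16^2 = 256 ≡ 78 (mod 89)
87^10 = 87^8 · 87^2 ≡ 78 · 4 ≡ 45 (mod 89).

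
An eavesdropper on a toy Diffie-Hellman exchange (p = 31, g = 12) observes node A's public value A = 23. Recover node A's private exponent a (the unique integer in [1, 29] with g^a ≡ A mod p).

3

Try successive powers of 12 modulo 31:
12^1 ≡ 12
12^2 ≡ 20
12^3 ≡ 23
Found: a = 3.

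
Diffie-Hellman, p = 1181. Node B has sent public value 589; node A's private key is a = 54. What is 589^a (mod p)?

Shared key K = 589^54 mod 1181.
589^1 ≡ 589 (mod 1181)
589^2 = (589^1)^2 ≡ 589^2 = 346921 ≡ 888 (mod 1181)
589^4 = (589^2)^2 ≡ 888^2 = 788544 ≡ 817 (mod 1181)
589^8 = (589^4)^2 ≡ 817^2 = 667489 ≡ 224 (mod 1181)
589^16 = (589^8)^2 ≡ 224^2 = 50176 ≡ 574 (mod 1181)
589^32 = (589^16)^2 ≡ 574^2 = 329476 ≡ 1158 (mod 1181)
589^54 = 589^32 · 589^16 · 589^4 · 589^2 ≡ 1158 · 574 · 817 · 888 ≡ 383 (mod 1181).

383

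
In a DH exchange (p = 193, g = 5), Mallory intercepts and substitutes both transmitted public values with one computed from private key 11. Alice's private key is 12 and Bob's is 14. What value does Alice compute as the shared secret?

143

Alice receives Mallory's public value M = 5^11 mod 193 instead of the honest one.
5^1 ≡ 5 (mod 193)
5^2 = (5^1)^2 ≡ 5^2 = 25 ≡ 25 (mod 193)
5^4 = (5^2)^2 ≡ 25^2 = 625 ≡ 46 (mod 193)
5^8 = (5^4)^2 ≡ 46^2 = 2116 ≡ 186 (mod 193)
5^11 = 5^8 · 5^2 · 5^1 ≡ 186 · 25 · 5 ≡ 90 (mod 193).
So M = 90. Alice computes K = M^12 mod 193.
90^1 ≡ 90 (mod 193)
90^2 = (90^1)^2 ≡ 90^2 = 8100 ≡ 187 (mod 193)
90^4 = (90^2)^2 ≡ 187^2 = 34969 ≡ 36 (mod 193)
90^8 = (90^4)^2 ≡ 36^2 = 1296 ≡ 138 (mod 193)
90^12 = 90^8 · 90^4 ≡ 138 · 36 ≡ 143 (mod 193).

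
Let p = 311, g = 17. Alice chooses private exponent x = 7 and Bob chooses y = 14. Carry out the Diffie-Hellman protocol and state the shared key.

Alice sends A = g^x mod p = 17^7 mod 311.
17^1 ≡ 17 (mod 311)
17^2 = (17^1)^2 ≡ 17^2 = 289 ≡ 289 (mod 311)
17^4 = (17^2)^2 ≡ 289^2 = 83521 ≡ 173 (mod 311)
17^7 = 17^4 · 17^2 · 17^1 ≡ 173 · 289 · 17 ≡ 297 (mod 311).
So A = 297. Bob then computes K = A^y mod p = 297^14 mod 311.
297^1 ≡ 297 (mod 311)
297^2 = (297^1)^2 ≡ 297^2 = 88209 ≡ 196 (mod 311)
297^4 = (297^2)^2 ≡ 196^2 = 38416 ≡ 163 (mod 311)
297^8 = (297^4)^2 ≡ 163^2 = 26569 ≡ 134 (mod 311)
297^14 = 297^8 · 297^4 · 297^2 ≡ 134 · 163 · 196 ≡ 117 (mod 311).

117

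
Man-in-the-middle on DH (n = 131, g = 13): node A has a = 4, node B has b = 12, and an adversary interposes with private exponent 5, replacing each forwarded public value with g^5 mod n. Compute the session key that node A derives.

112

Node A receives an adversary's public value M = 13^5 mod 131 instead of the honest one.
13^1 ≡ 13 (mod 131)
13^2 = (13^1)^2 ≡ 13^2 = 169 ≡ 38 (mod 131)
13^4 = (13^2)^2 ≡ 38^2 = 1444 ≡ 3 (mod 131)
13^5 = 13^4 · 13^1 ≡ 3 · 13 ≡ 39 (mod 131).
So M = 39. Node A computes K = M^4 mod 131.
39^1 ≡ 39 (mod 131)
39^2 = (39^1)^2 ≡ 39^2 = 1521 ≡ 80 (mod 131)
39^4 = (39^2)^2 ≡ 80^2 = 6400 ≡ 112 (mod 131)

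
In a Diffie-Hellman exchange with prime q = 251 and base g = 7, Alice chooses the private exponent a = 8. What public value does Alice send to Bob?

Public value = 7^8 mod 251.
7^1 ≡ 7 (mod 251)
7^2 = (7^1)^2 ≡ 7^2 = 49 ≡ 49 (mod 251)
7^4 = (7^2)^2 ≡ 49^2 = 2401 ≡ 142 (mod 251)
7^8 = (7^4)^2 ≡ 142^2 = 20164 ≡ 84 (mod 251)

84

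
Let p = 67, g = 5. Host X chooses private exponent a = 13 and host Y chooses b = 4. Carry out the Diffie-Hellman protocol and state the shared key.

15

Host X sends A = g^a mod p = 5^13 mod 67.
5^1 ≡ 5 (mod 67)
5^2 = (5^1)^2 ≡ 5^2 = 25 ≡ 25 (mod 67)
5^4 = (5^2)^2 ≡ 25^2 = 625 ≡ 22 (mod 67)
5^8 = (5^4)^2 ≡ 22^2 = 484 ≡ 15 (mod 67)
5^13 = 5^8 · 5^4 · 5^1 ≡ 15 · 22 · 5 ≡ 42 (mod 67).
So A = 42. Host Y then computes K = A^b mod p = 42^4 mod 67.
42^1 ≡ 42 (mod 67)
42^2 = (42^1)^2 ≡ 42^2 = 1764 ≡ 22 (mod 67)
42^4 = (42^2)^2 ≡ 22^2 = 484 ≡ 15 (mod 67)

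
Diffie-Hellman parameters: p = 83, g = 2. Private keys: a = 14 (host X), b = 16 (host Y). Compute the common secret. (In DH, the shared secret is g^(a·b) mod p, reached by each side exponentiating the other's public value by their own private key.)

23

Host X sends A = g^a mod p = 2^14 mod 83.
2^1 ≡ 2 (mod 83)
2^2 = (2^1)^2 ≡ 2^2 = 4 ≡ 4 (mod 83)
2^4 = (2^2)^2 ≡ 4^2 = 16 ≡ 16 (mod 83)
2^8 = (2^4)^2 ≡ 16^2 = 256 ≡ 7 (mod 83)
2^14 = 2^8 · 2^4 · 2^2 ≡ 7 · 16 · 4 ≡ 33 (mod 83).
So A = 33. Host Y then computes K = A^b mod p = 33^16 mod 83.
33^1 ≡ 33 (mod 83)
33^2 = (33^1)^2 ≡ 33^2 = 1089 ≡ 10 (mod 83)
33^4 = (33^2)^2 ≡ 10^2 = 100 ≡ 17 (mod 83)
33^8 = (33^4)^2 ≡ 17^2 = 289 ≡ 40 (mod 83)
33^16 = (33^8)^2 ≡ 40^2 = 1600 ≡ 23 (mod 83)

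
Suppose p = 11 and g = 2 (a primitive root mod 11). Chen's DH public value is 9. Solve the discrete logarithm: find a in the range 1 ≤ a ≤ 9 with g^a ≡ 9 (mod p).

6

Try successive powers of 2 modulo 11:
2^1 ≡ 2
2^2 ≡ 4
2^3 ≡ 8
2^4 ≡ 5
2^5 ≡ 10
2^6 ≡ 9
Found: a = 6.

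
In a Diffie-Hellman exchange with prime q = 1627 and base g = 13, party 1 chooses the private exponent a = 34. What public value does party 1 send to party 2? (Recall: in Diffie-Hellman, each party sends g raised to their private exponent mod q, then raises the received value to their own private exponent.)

393

Public value = 13^34 (mod 1627).
13^1 ≡ 13 (mod 1627)
13^2 = (13^1)^2 ≡ 13^2 = 169 ≡ 169 (mod 1627)
13^4 = (13^2)^2 ≡ 169^2 = 28561 ≡ 902 (mod 1627)
13^8 = (13^4)^2 ≡ 902^2 = 813604 ≡ 104 (mod 1627)
13^16 = (13^8)^2 ≡ 104^2 = 10816 ≡ 1054 (mod 1627)
13^32 = (13^16)^2 ≡ 1054^2 = 1110916 ≡ 1302 (mod 1627)
13^34 = 13^32 · 13^2 ≡ 1302 · 169 ≡ 393 (mod 1627).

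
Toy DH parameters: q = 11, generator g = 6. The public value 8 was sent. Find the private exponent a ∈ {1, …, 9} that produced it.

7

Try successive powers of 6 modulo 11:
6^1 ≡ 6
6^2 ≡ 3
6^3 ≡ 7
6^4 ≡ 9
6^5 ≡ 10
6^6 ≡ 5
6^7 ≡ 8
Found: a = 7.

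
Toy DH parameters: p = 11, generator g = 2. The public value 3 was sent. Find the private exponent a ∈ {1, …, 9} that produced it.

Try successive powers of 2 modulo 11:
2^1 ≡ 2
2^2 ≡ 4
2^3 ≡ 8
2^4 ≡ 5
2^5 ≡ 10
2^6 ≡ 9
2^7 ≡ 7
2^8 ≡ 3
Found: a = 8.

8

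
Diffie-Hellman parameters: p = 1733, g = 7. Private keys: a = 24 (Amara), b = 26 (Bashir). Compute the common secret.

785

Bashir sends B = g^b mod p = 7^26 mod 1733.
7^1 ≡ 7 (mod 1733)
7^2 = (7^1)^2 ≡ 7^2 = 49 ≡ 49 (mod 1733)
7^4 = (7^2)^2 ≡ 49^2 = 2401 ≡ 668 (mod 1733)
7^8 = (7^4)^2 ≡ 668^2 = 446224 ≡ 843 (mod 1733)
7^16 = (7^8)^2 ≡ 843^2 = 710649 ≡ 119 (mod 1733)
7^26 = 7^16 · 7^8 · 7^2 ≡ 119 · 843 · 49 ≡ 745 (mod 1733).
So B = 745. Amara then computes K = B^a mod p = 745^24 mod 1733.
745^1 ≡ 745 (mod 1733)
745^2 = (745^1)^2 ≡ 745^2 = 555025 ≡ 465 (mod 1733)
745^4 = (745^2)^2 ≡ 465^2 = 216225 ≡ 1333 (mod 1733)
745^8 = (745^4)^2 ≡ 1333^2 = 1776889 ≡ 564 (mod 1733)
745^16 = (745^8)^2 ≡ 564^2 = 318096 ≡ 957 (mod 1733)
745^24 = 745^16 · 745^8 ≡ 957 · 564 ≡ 785 (mod 1733).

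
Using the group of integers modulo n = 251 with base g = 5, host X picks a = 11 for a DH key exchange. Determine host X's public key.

Public value = 5^11 mod 251.
5^1 ≡ 5 (mod 251)
5^2 = (5^1)^2 ≡ 5^2 = 25 ≡ 25 (mod 251)
5^4 = (5^2)^2 ≡ 25^2 = 625 ≡ 123 (mod 251)
5^8 = (5^4)^2 ≡ 123^2 = 15129 ≡ 69 (mod 251)
5^11 = 5^8 · 5^2 · 5^1 ≡ 69 · 25 · 5 ≡ 91 (mod 251).

91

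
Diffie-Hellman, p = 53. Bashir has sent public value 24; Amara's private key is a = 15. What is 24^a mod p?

Shared key K = 24^15 mod 53.
24^1 ≡ 24 (mod 53)
24^2 = (24^1)^2 ≡ 24^2 = 576 ≡ 46 (mod 53)
24^4 = (24^2)^2 ≡ 46^2 = 2116 ≡ 49 (mod 53)
24^8 = (24^4)^2 ≡ 49^2 = 2401 ≡ 16 (mod 53)
24^15 = 24^8 · 24^4 · 24^2 · 24^1 ≡ 16 · 49 · 46 · 24 ≡ 46 (mod 53).

46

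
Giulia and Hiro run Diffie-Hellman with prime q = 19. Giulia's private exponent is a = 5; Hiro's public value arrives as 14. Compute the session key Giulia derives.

10

Shared key K = 14^5 mod 19.
14^1 ≡ 14 (mod 19)
14^2 = (14^1)^2 ≡ 14^2 = 196 ≡ 6 (mod 19)
14^4 = (14^2)^2 ≡ 6^2 = 36 ≡ 17 (mod 19)
14^5 = 14^4 · 14^1 ≡ 17 · 14 ≡ 10 (mod 19).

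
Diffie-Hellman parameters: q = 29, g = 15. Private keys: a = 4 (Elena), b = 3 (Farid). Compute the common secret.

25

Farid sends B = g^b mod q = 15^3 mod 29.
15^1 ≡ 15 (mod 29)
15^2 = (15^1)^2 ≡ 15^2 = 225 ≡ 22 (mod 29)
15^3 = 15^2 · 15^1 ≡ 22 · 15 ≡ 11 (mod 29).
So B = 11. Elena then computes K = B^a mod q = 11^4 mod 29.
11^1 ≡ 11 (mod 29)
11^2 = (11^1)^2 ≡ 11^2 = 121 ≡ 5 (mod 29)
11^4 = (11^2)^2 ≡ 5^2 = 25 ≡ 25 (mod 29)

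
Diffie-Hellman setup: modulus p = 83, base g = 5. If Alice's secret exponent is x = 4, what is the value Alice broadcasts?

Public value = 5^4 (mod 83).
5^1 ≡ 5 (mod 83)
5^2 = (5^1)^2 ≡ 5^2 = 25 ≡ 25 (mod 83)
5^4 = (5^2)^2 ≡ 25^2 = 625 ≡ 44 (mod 83)

44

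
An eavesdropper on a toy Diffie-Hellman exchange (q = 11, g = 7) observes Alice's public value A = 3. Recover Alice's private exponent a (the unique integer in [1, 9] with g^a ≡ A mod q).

4

Try successive powers of 7 modulo 11:
7^1 ≡ 7
7^2 ≡ 5
7^3 ≡ 2
7^4 ≡ 3
Found: a = 4.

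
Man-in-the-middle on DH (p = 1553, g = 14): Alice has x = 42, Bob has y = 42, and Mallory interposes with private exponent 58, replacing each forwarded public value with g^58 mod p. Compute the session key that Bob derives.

1212

Bob receives Mallory's public value M = 14^58 mod 1553 instead of the honest one.
14^1 ≡ 14 (mod 1553)
14^2 = (14^1)^2 ≡ 14^2 = 196 ≡ 196 (mod 1553)
14^4 = (14^2)^2 ≡ 196^2 = 38416 ≡ 1144 (mod 1553)
14^8 = (14^4)^2 ≡ 1144^2 = 1308736 ≡ 1110 (mod 1553)
14^16 = (14^8)^2 ≡ 1110^2 = 1232100 ≡ 571 (mod 1553)
14^32 = (14^16)^2 ≡ 571^2 = 326041 ≡ 1464 (mod 1553)
14^58 = 14^32 · 14^16 · 14^8 · 14^2 ≡ 1464 · 571 · 1110 · 196 ≡ 1186 (mod 1553).
So M = 1186. Bob computes K = M^42 mod 1553.
1186^1 ≡ 1186 (mod 1553)
1186^2 = (1186^1)^2 ≡ 1186^2 = 1406596 ≡ 1131 (mod 1553)
1186^4 = (1186^2)^2 ≡ 1131^2 = 1279161 ≡ 1042 (mod 1553)
1186^8 = (1186^4)^2 ≡ 1042^2 = 1085764 ≡ 217 (mod 1553)
1186^16 = (1186^8)^2 ≡ 217^2 = 47089 ≡ 499 (mod 1553)
1186^32 = (1186^16)^2 ≡ 499^2 = 249001 ≡ 521 (mod 1553)
1186^42 = 1186^32 · 1186^8 · 1186^2 ≡ 521 · 217 · 1131 ≡ 1212 (mod 1553).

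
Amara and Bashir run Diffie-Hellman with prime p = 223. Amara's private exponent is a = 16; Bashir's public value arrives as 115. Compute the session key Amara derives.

210

Shared key K = 115^16 mod 223.
115^1 ≡ 115 (mod 223)
115^2 = (115^1)^2 ≡ 115^2 = 13225 ≡ 68 (mod 223)
115^4 = (115^2)^2 ≡ 68^2 = 4624 ≡ 164 (mod 223)
115^8 = (115^4)^2 ≡ 164^2 = 26896 ≡ 136 (mod 223)
115^16 = (115^8)^2 ≡ 136^2 = 18496 ≡ 210 (mod 223)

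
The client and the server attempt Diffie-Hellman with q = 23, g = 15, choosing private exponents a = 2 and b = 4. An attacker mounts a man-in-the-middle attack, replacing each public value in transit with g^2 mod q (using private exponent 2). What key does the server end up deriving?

4

The server receives an attacker's public value M = 15^2 mod 23 instead of the honest one.
15^1 ≡ 15 (mod 23)
15^2 = (15^1)^2 ≡ 15^2 = 225 ≡ 18 (mod 23)
So M = 18. The server computes K = M^4 mod 23.
18^1 ≡ 18 (mod 23)
18^2 = (18^1)^2 ≡ 18^2 = 324 ≡ 2 (mod 23)
18^4 = (18^2)^2 ≡ 2^2 = 4 ≡ 4 (mod 23)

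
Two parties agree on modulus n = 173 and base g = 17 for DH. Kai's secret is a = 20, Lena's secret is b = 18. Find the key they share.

140

Kai sends A = g^a mod n = 17^20 mod 173.
17^1 ≡ 17 (mod 173)
17^2 = (17^1)^2 ≡ 17^2 = 289 ≡ 116 (mod 173)
17^4 = (17^2)^2 ≡ 116^2 = 13456 ≡ 135 (mod 173)
17^8 = (17^4)^2 ≡ 135^2 = 18225 ≡ 60 (mod 173)
17^16 = (17^8)^2 ≡ 60^2 = 3600 ≡ 140 (mod 173)
17^20 = 17^16 · 17^4 ≡ 140 · 135 ≡ 43 (mod 173).
So A = 43. Lena then computes K = A^b mod n = 43^18 mod 173.
43^1 ≡ 43 (mod 173)
43^2 = (43^1)^2 ≡ 43^2 = 1849 ≡ 119 (mod 173)
43^4 = (43^2)^2 ≡ 119^2 = 14161 ≡ 148 (mod 173)
43^8 = (43^4)^2 ≡ 148^2 = 21904 ≡ 106 (mod 173)
43^16 = (43^8)^2 ≡ 106^2 = 11236 ≡ 164 (mod 173)
43^18 = 43^16 · 43^2 ≡ 164 · 119 ≡ 140 (mod 173).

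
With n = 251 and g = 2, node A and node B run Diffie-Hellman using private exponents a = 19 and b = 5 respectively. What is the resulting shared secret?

Node A sends A = g^a mod n = 2^19 mod 251.
2^1 ≡ 2 (mod 251)
2^2 = (2^1)^2 ≡ 2^2 = 4 ≡ 4 (mod 251)
2^4 = (2^2)^2 ≡ 4^2 = 16 ≡ 16 (mod 251)
2^8 = (2^4)^2 ≡ 16^2 = 256 ≡ 5 (mod 251)
2^16 = (2^8)^2 ≡ 5^2 = 25 ≡ 25 (mod 251)
2^19 = 2^16 · 2^2 · 2^1 ≡ 25 · 4 · 2 ≡ 200 (mod 251).
So A = 200. Node B then computes K = A^b mod n = 200^5 mod 251.
200^1 ≡ 200 (mod 251)
200^2 = (200^1)^2 ≡ 200^2 = 40000 ≡ 91 (mod 251)
200^4 = (200^2)^2 ≡ 91^2 = 8281 ≡ 249 (mod 251)
200^5 = 200^4 · 200^1 ≡ 249 · 200 ≡ 102 (mod 251).

102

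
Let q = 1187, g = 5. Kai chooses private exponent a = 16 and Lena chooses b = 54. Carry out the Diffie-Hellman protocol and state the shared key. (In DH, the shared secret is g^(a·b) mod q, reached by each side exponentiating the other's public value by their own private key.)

893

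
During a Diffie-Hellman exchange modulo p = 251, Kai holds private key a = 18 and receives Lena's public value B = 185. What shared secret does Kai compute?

Shared key K = 185^18 mod 251.
185^1 ≡ 185 (mod 251)
185^2 = (185^1)^2 ≡ 185^2 = 34225 ≡ 89 (mod 251)
185^4 = (185^2)^2 ≡ 89^2 = 7921 ≡ 140 (mod 251)
185^8 = (185^4)^2 ≡ 140^2 = 19600 ≡ 22 (mod 251)
185^16 = (185^8)^2 ≡ 22^2 = 484 ≡ 233 (mod 251)
185^18 = 185^16 · 185^2 ≡ 233 · 89 ≡ 155 (mod 251).

155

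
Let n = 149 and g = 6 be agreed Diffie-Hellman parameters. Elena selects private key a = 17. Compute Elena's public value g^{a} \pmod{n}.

125

Public value = 6^{17} \pmod{149}.
6^1 ≡ 6 (mod 149)
6^2 = (6^1)^2 ≡ 6^2 = 36 ≡ 36 (mod 149)
6^4 = (6^2)^2 ≡ 36^2 = 1296 ≡ 104 (mod 149)
6^8 = (6^4)^2 ≡ 104^2 = 10816 ≡ 88 (mod 149)
6^16 = (6^8)^2 ≡ 88^2 = 7744 ≡ 145 (mod 149)
6^17 = 6^16 · 6^1 ≡ 145 · 6 ≡ 125 (mod 149).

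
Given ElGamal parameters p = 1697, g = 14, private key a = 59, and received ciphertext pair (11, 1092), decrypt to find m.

486

Shared mask s = c₁^a mod p = 11^59 mod 1697.
11^1 ≡ 11 (mod 1697)
11^2 = (11^1)^2 ≡ 11^2 = 121 ≡ 121 (mod 1697)
11^4 = (11^2)^2 ≡ 121^2 = 14641 ≡ 1065 (mod 1697)
11^8 = (11^4)^2 ≡ 1065^2 = 1134225 ≡ 629 (mod 1697)
11^16 = (11^8)^2 ≡ 629^2 = 395641 ≡ 240 (mod 1697)
11^32 = (11^16)^2 ≡ 240^2 = 57600 ≡ 1599 (mod 1697)
11^59 = 11^32 · 11^16 · 11^8 · 11^2 · 11^1 ≡ 1599 · 240 · 629 · 121 · 11 ≡ 107 (mod 1697).
So s = 107; s⁻¹ ≡ 793 (mod 1697).
m = c₂ · s⁻¹ mod 1697 = 1092 · 793 mod 1697 = 486.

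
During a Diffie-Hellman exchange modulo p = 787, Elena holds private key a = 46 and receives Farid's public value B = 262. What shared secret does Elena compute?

Shared key K = 262^46 mod 787.
262^1 ≡ 262 (mod 787)
262^2 = (262^1)^2 ≡ 262^2 = 68644 ≡ 175 (mod 787)
262^4 = (262^2)^2 ≡ 175^2 = 30625 ≡ 719 (mod 787)
262^8 = (262^4)^2 ≡ 719^2 = 516961 ≡ 689 (mod 787)
262^16 = (262^8)^2 ≡ 689^2 = 474721 ≡ 160 (mod 787)
262^32 = (262^16)^2 ≡ 160^2 = 25600 ≡ 416 (mod 787)
262^46 = 262^32 · 262^8 · 262^4 · 262^2 ≡ 416 · 689 · 719 · 175 ≡ 133 (mod 787).

133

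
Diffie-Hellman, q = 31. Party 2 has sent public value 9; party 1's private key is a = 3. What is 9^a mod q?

16

Shared key K = 9^3 mod 31.
9^1 ≡ 9 (mod 31)
9^2 = (9^1)^2 ≡ 9^2 = 81 ≡ 19 (mod 31)
9^3 = 9^2 · 9^1 ≡ 19 · 9 ≡ 16 (mod 31).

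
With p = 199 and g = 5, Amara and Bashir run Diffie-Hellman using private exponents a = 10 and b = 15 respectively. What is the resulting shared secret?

18

Amara sends A = g^a mod p = 5^10 mod 199.
5^1 ≡ 5 (mod 199)
5^2 = (5^1)^2 ≡ 5^2 = 25 ≡ 25 (mod 199)
5^4 = (5^2)^2 ≡ 25^2 = 625 ≡ 28 (mod 199)
5^8 = (5^4)^2 ≡ 28^2 = 784 ≡ 187 (mod 199)
5^10 = 5^8 · 5^2 ≡ 187 · 25 ≡ 98 (mod 199).
So A = 98. Bashir then computes K = A^b mod p = 98^15 mod 199.
98^1 ≡ 98 (mod 199)
98^2 = (98^1)^2 ≡ 98^2 = 9604 ≡ 52 (mod 199)
98^4 = (98^2)^2 ≡ 52^2 = 2704 ≡ 117 (mod 199)
98^8 = (98^4)^2 ≡ 117^2 = 13689 ≡ 157 (mod 199)
98^15 = 98^8 · 98^4 · 98^2 · 98^1 ≡ 157 · 117 · 52 · 98 ≡ 18 (mod 199).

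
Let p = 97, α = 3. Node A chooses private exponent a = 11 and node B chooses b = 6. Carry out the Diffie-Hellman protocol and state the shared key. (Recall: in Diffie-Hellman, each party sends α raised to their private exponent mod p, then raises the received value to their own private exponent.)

Node B sends B = α^b mod p = 3^6 mod 97.
3^1 ≡ 3 (mod 97)
3^2 = (3^1)^2 ≡ 3^2 = 9 ≡ 9 (mod 97)
3^4 = (3^2)^2 ≡ 9^2 = 81 ≡ 81 (mod 97)
3^6 = 3^4 · 3^2 ≡ 81 · 9 ≡ 50 (mod 97).
So B = 50. Node A then computes K = B^a mod p = 50^11 mod 97.
50^1 ≡ 50 (mod 97)
50^2 = (50^1)^2 ≡ 50^2 = 2500 ≡ 75 (mod 97)
50^4 = (50^2)^2 ≡ 75^2 = 5625 ≡ 96 (mod 97)
50^8 = (50^4)^2 ≡ 96^2 = 9216 ≡ 1 (mod 97)
50^11 = 50^8 · 50^2 · 50^1 ≡ 1 · 75 · 50 ≡ 64 (mod 97).

64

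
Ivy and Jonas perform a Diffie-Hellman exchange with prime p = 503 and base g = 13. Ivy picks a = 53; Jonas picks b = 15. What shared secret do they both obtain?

Ivy sends A = g^a mod p = 13^53 mod 503.
13^1 ≡ 13 (mod 503)
13^2 = (13^1)^2 ≡ 13^2 = 169 ≡ 169 (mod 503)
13^4 = (13^2)^2 ≡ 169^2 = 28561 ≡ 393 (mod 503)
13^8 = (13^4)^2 ≡ 393^2 = 154449 ≡ 28 (mod 503)
13^16 = (13^8)^2 ≡ 28^2 = 784 ≡ 281 (mod 503)
13^32 = (13^16)^2 ≡ 281^2 = 78961 ≡ 493 (mod 503)
13^53 = 13^32 · 13^16 · 13^4 · 13^1 ≡ 493 · 281 · 393 · 13 ≡ 336 (mod 503).
So A = 336. Jonas then computes K = A^b mod p = 336^15 mod 503.
336^1 ≡ 336 (mod 503)
336^2 = (336^1)^2 ≡ 336^2 = 112896 ≡ 224 (mod 503)
336^4 = (336^2)^2 ≡ 224^2 = 50176 ≡ 379 (mod 503)
336^8 = (336^4)^2 ≡ 379^2 = 143641 ≡ 286 (mod 503)
336^15 = 336^8 · 336^4 · 336^2 · 336^1 ≡ 286 · 379 · 224 · 336 ≡ 465 (mod 503).

465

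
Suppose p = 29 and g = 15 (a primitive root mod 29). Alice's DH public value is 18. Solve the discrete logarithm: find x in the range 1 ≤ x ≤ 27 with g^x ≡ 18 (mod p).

17

Try successive powers of 15 modulo 29:
15^1 ≡ 15
15^2 ≡ 22
15^3 ≡ 11
15^4 ≡ 20
15^5 ≡ 10
15^6 ≡ 5
15^7 ≡ 17
15^8 ≡ 23
15^9 ≡ 26
15^10 ≡ 13
15^11 ≡ 21
15^12 ≡ 25
15^13 ≡ 27
15^14 ≡ 28
15^15 ≡ 14
15^16 ≡ 7
15^17 ≡ 18
Found: x = 17.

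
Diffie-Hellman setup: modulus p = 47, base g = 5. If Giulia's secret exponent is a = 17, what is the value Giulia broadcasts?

Public value = 5^17 mod 47.
5^1 ≡ 5 (mod 47)
5^2 = (5^1)^2 ≡ 5^2 = 25 ≡ 25 (mod 47)
5^4 = (5^2)^2 ≡ 25^2 = 625 ≡ 14 (mod 47)
5^8 = (5^4)^2 ≡ 14^2 = 196 ≡ 8 (mod 47)
5^16 = (5^8)^2 ≡ 8^2 = 64 ≡ 17 (mod 47)
5^17 = 5^16 · 5^1 ≡ 17 · 5 ≡ 38 (mod 47).

38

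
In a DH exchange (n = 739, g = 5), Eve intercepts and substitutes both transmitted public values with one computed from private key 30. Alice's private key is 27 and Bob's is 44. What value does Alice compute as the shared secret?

Alice receives Eve's public value M = 5^30 mod 739 instead of the honest one.
5^1 ≡ 5 (mod 739)
5^2 = (5^1)^2 ≡ 5^2 = 25 ≡ 25 (mod 739)
5^4 = (5^2)^2 ≡ 25^2 = 625 ≡ 625 (mod 739)
5^8 = (5^4)^2 ≡ 625^2 = 390625 ≡ 433 (mod 739)
5^16 = (5^8)^2 ≡ 433^2 = 187489 ≡ 522 (mod 739)
5^30 = 5^16 · 5^8 · 5^4 · 5^2 ≡ 522 · 433 · 625 · 25 ≡ 376 (mod 739).
So M = 376. Alice computes K = M^27 mod 739.
376^1 ≡ 376 (mod 739)
376^2 = (376^1)^2 ≡ 376^2 = 141376 ≡ 227 (mod 739)
376^4 = (376^2)^2 ≡ 227^2 = 51529 ≡ 538 (mod 739)
376^8 = (376^4)^2 ≡ 538^2 = 289444 ≡ 495 (mod 739)
376^16 = (376^8)^2 ≡ 495^2 = 245025 ≡ 416 (mod 739)
376^27 = 376^16 · 376^8 · 376^2 · 376^1 ≡ 416 · 495 · 227 · 376 ≡ 283 (mod 739).

283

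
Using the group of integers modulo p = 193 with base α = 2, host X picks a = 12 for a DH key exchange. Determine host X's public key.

Public value = 2^12 (mod 193).
2^1 ≡ 2 (mod 193)
2^2 = (2^1)^2 ≡ 2^2 = 4 ≡ 4 (mod 193)
2^4 = (2^2)^2 ≡ 4^2 = 16 ≡ 16 (mod 193)
2^8 = (2^4)^2 ≡ 16^2 = 256 ≡ 63 (mod 193)
2^12 = 2^8 · 2^4 ≡ 63 · 16 ≡ 43 (mod 193).

43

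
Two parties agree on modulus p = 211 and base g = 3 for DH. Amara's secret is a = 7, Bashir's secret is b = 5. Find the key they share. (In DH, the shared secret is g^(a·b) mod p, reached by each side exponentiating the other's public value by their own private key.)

Bashir sends B = g^b mod p = 3^5 mod 211.
3^1 ≡ 3 (mod 211)
3^2 = (3^1)^2 ≡ 3^2 = 9 ≡ 9 (mod 211)
3^4 = (3^2)^2 ≡ 9^2 = 81 ≡ 81 (mod 211)
3^5 = 3^4 · 3^1 ≡ 81 · 3 ≡ 32 (mod 211).
So B = 32. Amara then computes K = B^a mod p = 32^7 mod 211.
32^1 ≡ 32 (mod 211)
32^2 = (32^1)^2 ≡ 32^2 = 1024 ≡ 180 (mod 211)
32^4 = (32^2)^2 ≡ 180^2 = 32400 ≡ 117 (mod 211)
32^7 = 32^4 · 32^2 · 32^1 ≡ 117 · 180 · 32 ≡ 197 (mod 211).

197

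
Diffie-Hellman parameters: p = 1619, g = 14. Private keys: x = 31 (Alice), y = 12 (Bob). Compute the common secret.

Bob sends B = g^y mod p = 14^12 mod 1619.
14^1 ≡ 14 (mod 1619)
14^2 = (14^1)^2 ≡ 14^2 = 196 ≡ 196 (mod 1619)
14^4 = (14^2)^2 ≡ 196^2 = 38416 ≡ 1179 (mod 1619)
14^8 = (14^4)^2 ≡ 1179^2 = 1390041 ≡ 939 (mod 1619)
14^12 = 14^8 · 14^4 ≡ 939 · 1179 ≡ 1304 (mod 1619).
So B = 1304. Alice then computes K = B^x mod p = 1304^31 mod 1619.
1304^1 ≡ 1304 (mod 1619)
1304^2 = (1304^1)^2 ≡ 1304^2 = 1700416 ≡ 466 (mod 1619)
1304^4 = (1304^2)^2 ≡ 466^2 = 217156 ≡ 210 (mod 1619)
1304^8 = (1304^4)^2 ≡ 210^2 = 44100 ≡ 387 (mod 1619)
1304^16 = (1304^8)^2 ≡ 387^2 = 149769 ≡ 821 (mod 1619)
1304^31 = 1304^16 · 1304^8 · 1304^4 · 1304^2 · 1304^1 ≡ 821 · 387 · 210 · 466 · 1304 ≡ 245 (mod 1619).

245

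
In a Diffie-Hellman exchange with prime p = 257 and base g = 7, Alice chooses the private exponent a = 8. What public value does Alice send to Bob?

34

Public value = 7^8 mod 257.
7^1 ≡ 7 (mod 257)
7^2 = (7^1)^2 ≡ 7^2 = 49 ≡ 49 (mod 257)
7^4 = (7^2)^2 ≡ 49^2 = 2401 ≡ 88 (mod 257)
7^8 = (7^4)^2 ≡ 88^2 = 7744 ≡ 34 (mod 257)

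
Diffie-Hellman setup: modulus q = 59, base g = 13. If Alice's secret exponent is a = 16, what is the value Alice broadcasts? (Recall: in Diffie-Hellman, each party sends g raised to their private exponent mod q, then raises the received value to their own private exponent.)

Public value = 13^16 (mod 59).
13^1 ≡ 13 (mod 59)
13^2 = (13^1)^2 ≡ 13^2 = 169 ≡ 51 (mod 59)
13^4 = (13^2)^2 ≡ 51^2 = 2601 ≡ 5 (mod 59)
13^8 = (13^4)^2 ≡ 5^2 = 25 ≡ 25 (mod 59)
13^16 = (13^8)^2 ≡ 25^2 = 625 ≡ 35 (mod 59)

35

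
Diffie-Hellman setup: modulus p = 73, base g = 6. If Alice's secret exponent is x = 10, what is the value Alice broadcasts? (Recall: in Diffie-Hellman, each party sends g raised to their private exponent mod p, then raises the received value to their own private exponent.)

57

Public value = 6^10 (mod 73).
6^1 ≡ 6 (mod 73)
6^2 = (6^1)^2 ≡ 6^2 = 36 ≡ 36 (mod 73)
6^4 = (6^2)^2 ≡ 36^2 = 1296 ≡ 55 (mod 73)
6^8 = (6^4)^2 ≡ 55^2 = 3025 ≡ 32 (mod 73)
6^10 = 6^8 · 6^2 ≡ 32 · 36 ≡ 57 (mod 73).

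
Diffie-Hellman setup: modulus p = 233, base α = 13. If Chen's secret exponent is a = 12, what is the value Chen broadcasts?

128

Public value = 13^{12} \pmod{233}.
13^1 ≡ 13 (mod 233)
13^2 = (13^1)^2 ≡ 13^2 = 169 ≡ 169 (mod 233)
13^4 = (13^2)^2 ≡ 169^2 = 28561 ≡ 135 (mod 233)
13^8 = (13^4)^2 ≡ 135^2 = 18225 ≡ 51 (mod 233)
13^12 = 13^8 · 13^4 ≡ 51 · 135 ≡ 128 (mod 233).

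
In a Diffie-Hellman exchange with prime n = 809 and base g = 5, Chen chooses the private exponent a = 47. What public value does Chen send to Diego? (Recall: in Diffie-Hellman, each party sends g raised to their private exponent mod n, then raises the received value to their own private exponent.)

249

Public value = 5^47 (mod 809).
5^1 ≡ 5 (mod 809)
5^2 = (5^1)^2 ≡ 5^2 = 25 ≡ 25 (mod 809)
5^4 = (5^2)^2 ≡ 25^2 = 625 ≡ 625 (mod 809)
5^8 = (5^4)^2 ≡ 625^2 = 390625 ≡ 687 (mod 809)
5^16 = (5^8)^2 ≡ 687^2 = 471969 ≡ 322 (mod 809)
5^32 = (5^16)^2 ≡ 322^2 = 103684 ≡ 132 (mod 809)
5^47 = 5^32 · 5^8 · 5^4 · 5^2 · 5^1 ≡ 132 · 687 · 625 · 25 · 5 ≡ 249 (mod 809).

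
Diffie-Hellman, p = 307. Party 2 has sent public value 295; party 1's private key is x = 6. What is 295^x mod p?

Shared key K = 295^6 mod 307.
295^1 ≡ 295 (mod 307)
295^2 = (295^1)^2 ≡ 295^2 = 87025 ≡ 144 (mod 307)
295^4 = (295^2)^2 ≡ 144^2 = 20736 ≡ 167 (mod 307)
295^6 = 295^4 · 295^2 ≡ 167 · 144 ≡ 102 (mod 307).

102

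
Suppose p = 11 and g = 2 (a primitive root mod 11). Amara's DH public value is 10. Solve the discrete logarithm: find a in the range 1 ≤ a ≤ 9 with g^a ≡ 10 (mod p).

Try successive powers of 2 modulo 11:
2^1 ≡ 2
2^2 ≡ 4
2^3 ≡ 8
2^4 ≡ 5
2^5 ≡ 10
Found: a = 5.

5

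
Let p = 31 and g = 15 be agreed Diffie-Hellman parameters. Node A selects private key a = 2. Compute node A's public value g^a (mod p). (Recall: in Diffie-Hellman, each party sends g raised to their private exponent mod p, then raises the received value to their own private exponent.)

8

Public value = 15^2 (mod 31).
15^1 ≡ 15 (mod 31)
15^2 = (15^1)^2 ≡ 15^2 = 225 ≡ 8 (mod 31)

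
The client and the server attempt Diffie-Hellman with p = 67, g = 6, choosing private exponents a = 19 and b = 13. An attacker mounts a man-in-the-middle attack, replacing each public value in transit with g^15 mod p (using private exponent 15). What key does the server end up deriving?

9

The server receives an attacker's public value M = 6^15 mod 67 instead of the honest one.
6^1 ≡ 6 (mod 67)
6^2 = (6^1)^2 ≡ 6^2 = 36 ≡ 36 (mod 67)
6^4 = (6^2)^2 ≡ 36^2 = 1296 ≡ 23 (mod 67)
6^8 = (6^4)^2 ≡ 23^2 = 529 ≡ 60 (mod 67)
6^15 = 6^8 · 6^4 · 6^2 · 6^1 ≡ 60 · 23 · 36 · 6 ≡ 64 (mod 67).
So M = 64. The server computes K = M^13 mod 67.
64^1 ≡ 64 (mod 67)
64^2 = (64^1)^2 ≡ 64^2 = 4096 ≡ 9 (mod 67)
64^4 = (64^2)^2 ≡ 9^2 = 81 ≡ 14 (mod 67)
64^8 = (64^4)^2 ≡ 14^2 = 196 ≡ 62 (mod 67)
64^13 = 64^8 · 64^4 · 64^1 ≡ 62 · 14 · 64 ≡ 9 (mod 67).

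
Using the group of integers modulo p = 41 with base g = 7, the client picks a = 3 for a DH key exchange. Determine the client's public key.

15

Public value = 7^3 (mod 41).
7^1 ≡ 7 (mod 41)
7^2 = (7^1)^2 ≡ 7^2 = 49 ≡ 8 (mod 41)
7^3 = 7^2 · 7^1 ≡ 8 · 7 ≡ 15 (mod 41).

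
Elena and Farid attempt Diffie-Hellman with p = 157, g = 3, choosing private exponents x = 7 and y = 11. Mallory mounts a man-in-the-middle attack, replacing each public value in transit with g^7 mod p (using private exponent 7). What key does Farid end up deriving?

105

Farid receives Mallory's public value M = 3^7 mod 157 instead of the honest one.
3^1 ≡ 3 (mod 157)
3^2 = (3^1)^2 ≡ 3^2 = 9 ≡ 9 (mod 157)
3^4 = (3^2)^2 ≡ 9^2 = 81 ≡ 81 (mod 157)
3^7 = 3^4 · 3^2 · 3^1 ≡ 81 · 9 · 3 ≡ 146 (mod 157).
So M = 146. Farid computes K = M^11 mod 157.
146^1 ≡ 146 (mod 157)
146^2 = (146^1)^2 ≡ 146^2 = 21316 ≡ 121 (mod 157)
146^4 = (146^2)^2 ≡ 121^2 = 14641 ≡ 40 (mod 157)
146^8 = (146^4)^2 ≡ 40^2 = 1600 ≡ 30 (mod 157)
146^11 = 146^8 · 146^2 · 146^1 ≡ 30 · 121 · 146 ≡ 105 (mod 157).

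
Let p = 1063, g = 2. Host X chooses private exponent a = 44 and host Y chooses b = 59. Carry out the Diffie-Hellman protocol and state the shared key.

781

Host X sends A = g^a mod p = 2^44 mod 1063.
2^1 ≡ 2 (mod 1063)
2^2 = (2^1)^2 ≡ 2^2 = 4 ≡ 4 (mod 1063)
2^4 = (2^2)^2 ≡ 4^2 = 16 ≡ 16 (mod 1063)
2^8 = (2^4)^2 ≡ 16^2 = 256 ≡ 256 (mod 1063)
2^16 = (2^8)^2 ≡ 256^2 = 65536 ≡ 693 (mod 1063)
2^32 = (2^16)^2 ≡ 693^2 = 480249 ≡ 836 (mod 1063)
2^44 = 2^32 · 2^8 · 2^4 ≡ 836 · 256 · 16 ≡ 333 (mod 1063).
So A = 333. Host Y then computes K = A^b mod p = 333^59 mod 1063.
333^1 ≡ 333 (mod 1063)
333^2 = (333^1)^2 ≡ 333^2 = 110889 ≡ 337 (mod 1063)
333^4 = (333^2)^2 ≡ 337^2 = 113569 ≡ 891 (mod 1063)
333^8 = (333^4)^2 ≡ 891^2 = 793881 ≡ 883 (mod 1063)
333^16 = (333^8)^2 ≡ 883^2 = 779689 ≡ 510 (mod 1063)
333^32 = (333^16)^2 ≡ 510^2 = 260100 ≡ 728 (mod 1063)
333^59 = 333^32 · 333^16 · 333^8 · 333^2 · 333^1 ≡ 728 · 510 · 883 · 337 · 333 ≡ 781 (mod 1063).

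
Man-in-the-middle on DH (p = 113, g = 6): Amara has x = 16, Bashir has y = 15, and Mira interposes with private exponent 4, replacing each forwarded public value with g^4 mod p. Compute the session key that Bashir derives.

Bashir receives Mira's public value M = 6^4 mod 113 instead of the honest one.
6^1 ≡ 6 (mod 113)
6^2 = (6^1)^2 ≡ 6^2 = 36 ≡ 36 (mod 113)
6^4 = (6^2)^2 ≡ 36^2 = 1296 ≡ 53 (mod 113)
So M = 53. Bashir computes K = M^15 mod 113.
53^1 ≡ 53 (mod 113)
53^2 = (53^1)^2 ≡ 53^2 = 2809 ≡ 97 (mod 113)
53^4 = (53^2)^2 ≡ 97^2 = 9409 ≡ 30 (mod 113)
53^8 = (53^4)^2 ≡ 30^2 = 900 ≡ 109 (mod 113)
53^15 = 53^8 · 53^4 · 53^2 · 53^1 ≡ 109 · 30 · 97 · 53 ≡ 60 (mod 113).

60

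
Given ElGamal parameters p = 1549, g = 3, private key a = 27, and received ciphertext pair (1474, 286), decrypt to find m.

432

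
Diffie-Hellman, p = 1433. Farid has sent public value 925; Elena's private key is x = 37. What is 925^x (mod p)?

Shared key K = 925^37 mod 1433.
925^1 ≡ 925 (mod 1433)
925^2 = (925^1)^2 ≡ 925^2 = 855625 ≡ 124 (mod 1433)
925^4 = (925^2)^2 ≡ 124^2 = 15376 ≡ 1046 (mod 1433)
925^8 = (925^4)^2 ≡ 1046^2 = 1094116 ≡ 737 (mod 1433)
925^16 = (925^8)^2 ≡ 737^2 = 543169 ≡ 62 (mod 1433)
925^32 = (925^16)^2 ≡ 62^2 = 3844 ≡ 978 (mod 1433)
925^37 = 925^32 · 925^4 · 925^1 ≡ 978 · 1046 · 925 ≡ 979 (mod 1433).

979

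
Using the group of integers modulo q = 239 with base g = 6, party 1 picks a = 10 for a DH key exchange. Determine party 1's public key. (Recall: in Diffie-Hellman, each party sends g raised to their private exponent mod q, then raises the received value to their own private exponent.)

Public value = 6^10 mod 239.
6^1 ≡ 6 (mod 239)
6^2 = (6^1)^2 ≡ 6^2 = 36 ≡ 36 (mod 239)
6^4 = (6^2)^2 ≡ 36^2 = 1296 ≡ 101 (mod 239)
6^8 = (6^4)^2 ≡ 101^2 = 10201 ≡ 163 (mod 239)
6^10 = 6^8 · 6^2 ≡ 163 · 36 ≡ 132 (mod 239).

132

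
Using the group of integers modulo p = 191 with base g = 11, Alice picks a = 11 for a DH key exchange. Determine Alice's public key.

Public value = 11^11 mod 191.
11^1 ≡ 11 (mod 191)
11^2 = (11^1)^2 ≡ 11^2 = 121 ≡ 121 (mod 191)
11^4 = (11^2)^2 ≡ 121^2 = 14641 ≡ 125 (mod 191)
11^8 = (11^4)^2 ≡ 125^2 = 15625 ≡ 154 (mod 191)
11^11 = 11^8 · 11^2 · 11^1 ≡ 154 · 121 · 11 ≡ 31 (mod 191).

31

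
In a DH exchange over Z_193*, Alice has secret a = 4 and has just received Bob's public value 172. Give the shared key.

Shared key K = 172^4 mod 193.
172^1 ≡ 172 (mod 193)
172^2 = (172^1)^2 ≡ 172^2 = 29584 ≡ 55 (mod 193)
172^4 = (172^2)^2 ≡ 55^2 = 3025 ≡ 130 (mod 193)

130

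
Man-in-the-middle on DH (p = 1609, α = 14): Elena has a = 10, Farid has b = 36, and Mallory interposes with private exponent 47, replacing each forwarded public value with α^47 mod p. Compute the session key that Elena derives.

775

Elena receives Mallory's public value M = 14^47 mod 1609 instead of the honest one.
14^1 ≡ 14 (mod 1609)
14^2 = (14^1)^2 ≡ 14^2 = 196 ≡ 196 (mod 1609)
14^4 = (14^2)^2 ≡ 196^2 = 38416 ≡ 1409 (mod 1609)
14^8 = (14^4)^2 ≡ 1409^2 = 1985281 ≡ 1384 (mod 1609)
14^16 = (14^8)^2 ≡ 1384^2 = 1915456 ≡ 746 (mod 1609)
14^32 = (14^16)^2 ≡ 746^2 = 556516 ≡ 1411 (mod 1609)
14^47 = 14^32 · 14^8 · 14^4 · 14^2 · 14^1 ≡ 1411 · 1384 · 1409 · 196 · 14 ≡ 1402 (mod 1609).
So M = 1402. Elena computes K = M^10 mod 1609.
1402^1 ≡ 1402 (mod 1609)
1402^2 = (1402^1)^2 ≡ 1402^2 = 1965604 ≡ 1015 (mod 1609)
1402^4 = (1402^2)^2 ≡ 1015^2 = 1030225 ≡ 465 (mod 1609)
1402^8 = (1402^4)^2 ≡ 465^2 = 216225 ≡ 619 (mod 1609)
1402^10 = 1402^8 · 1402^2 ≡ 619 · 1015 ≡ 775 (mod 1609).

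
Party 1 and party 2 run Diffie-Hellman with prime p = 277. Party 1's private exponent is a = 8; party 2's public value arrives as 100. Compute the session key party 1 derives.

Shared key K = 100^8 mod 277.
100^1 ≡ 100 (mod 277)
100^2 = (100^1)^2 ≡ 100^2 = 10000 ≡ 28 (mod 277)
100^4 = (100^2)^2 ≡ 28^2 = 784 ≡ 230 (mod 277)
100^8 = (100^4)^2 ≡ 230^2 = 52900 ≡ 270 (mod 277)

270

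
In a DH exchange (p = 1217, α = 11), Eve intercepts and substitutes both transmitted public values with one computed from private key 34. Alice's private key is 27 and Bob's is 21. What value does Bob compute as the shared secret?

1068

Bob receives Eve's public value M = 11^34 mod 1217 instead of the honest one.
11^1 ≡ 11 (mod 1217)
11^2 = (11^1)^2 ≡ 11^2 = 121 ≡ 121 (mod 1217)
11^4 = (11^2)^2 ≡ 121^2 = 14641 ≡ 37 (mod 1217)
11^8 = (11^4)^2 ≡ 37^2 = 1369 ≡ 152 (mod 1217)
11^16 = (11^8)^2 ≡ 152^2 = 23104 ≡ 1198 (mod 1217)
11^32 = (11^16)^2 ≡ 1198^2 = 1435204 ≡ 361 (mod 1217)
11^34 = 11^32 · 11^2 ≡ 361 · 121 ≡ 1086 (mod 1217).
So M = 1086. Bob computes K = M^21 mod 1217.
1086^1 ≡ 1086 (mod 1217)
1086^2 = (1086^1)^2 ≡ 1086^2 = 1179396 ≡ 123 (mod 1217)
1086^4 = (1086^2)^2 ≡ 123^2 = 15129 ≡ 525 (mod 1217)
1086^8 = (1086^4)^2 ≡ 525^2 = 275625 ≡ 583 (mod 1217)
1086^16 = (1086^8)^2 ≡ 583^2 = 339889 ≡ 346 (mod 1217)
1086^21 = 1086^16 · 1086^4 · 1086^1 ≡ 346 · 525 · 1086 ≡ 1068 (mod 1217).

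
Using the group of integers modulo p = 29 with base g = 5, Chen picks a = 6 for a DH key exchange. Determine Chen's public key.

Public value = 5^{6} \pmod{29}.
5^1 ≡ 5 (mod 29)
5^2 = (5^1)^2 ≡ 5^2 = 25 ≡ 25 (mod 29)
5^4 = (5^2)^2 ≡ 25^2 = 625 ≡ 16 (mod 29)
5^6 = 5^4 · 5^2 ≡ 16 · 25 ≡ 23 (mod 29).

23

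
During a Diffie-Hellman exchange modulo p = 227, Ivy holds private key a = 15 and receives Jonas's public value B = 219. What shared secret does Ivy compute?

Shared key K = 219^15 mod 227.
219^1 ≡ 219 (mod 227)
219^2 = (219^1)^2 ≡ 219^2 = 47961 ≡ 64 (mod 227)
219^4 = (219^2)^2 ≡ 64^2 = 4096 ≡ 10 (mod 227)
219^8 = (219^4)^2 ≡ 10^2 = 100 ≡ 100 (mod 227)
219^15 = 219^8 · 219^4 · 219^2 · 219^1 ≡ 100 · 10 · 64 · 219 ≡ 112 (mod 227).

112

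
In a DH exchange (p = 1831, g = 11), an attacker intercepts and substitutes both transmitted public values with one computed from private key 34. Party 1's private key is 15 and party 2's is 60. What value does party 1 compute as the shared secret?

Party 1 receives an attacker's public value M = 11^34 mod 1831 instead of the honest one.
11^1 ≡ 11 (mod 1831)
11^2 = (11^1)^2 ≡ 11^2 = 121 ≡ 121 (mod 1831)
11^4 = (11^2)^2 ≡ 121^2 = 14641 ≡ 1824 (mod 1831)
11^8 = (11^4)^2 ≡ 1824^2 = 3326976 ≡ 49 (mod 1831)
11^16 = (11^8)^2 ≡ 49^2 = 2401 ≡ 570 (mod 1831)
11^32 = (11^16)^2 ≡ 570^2 = 324900 ≡ 813 (mod 1831)
11^34 = 11^32 · 11^2 ≡ 813 · 121 ≡ 1330 (mod 1831).
So M = 1330. Party 1 computes K = M^15 mod 1831.
1330^1 ≡ 1330 (mod 1831)
1330^2 = (1330^1)^2 ≡ 1330^2 = 1768900 ≡ 154 (mod 1831)
1330^4 = (1330^2)^2 ≡ 154^2 = 23716 ≡ 1744 (mod 1831)
1330^8 = (1330^4)^2 ≡ 1744^2 = 3041536 ≡ 245 (mod 1831)
1330^15 = 1330^8 · 1330^4 · 1330^2 · 1330^1 ≡ 245 · 1744 · 154 · 1330 ≡ 1057 (mod 1831).

1057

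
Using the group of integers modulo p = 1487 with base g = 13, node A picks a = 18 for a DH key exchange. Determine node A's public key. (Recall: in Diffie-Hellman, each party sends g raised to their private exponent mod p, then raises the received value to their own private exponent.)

343

Public value = 13^18 (mod 1487).
13^1 ≡ 13 (mod 1487)
13^2 = (13^1)^2 ≡ 13^2 = 169 ≡ 169 (mod 1487)
13^4 = (13^2)^2 ≡ 169^2 = 28561 ≡ 308 (mod 1487)
13^8 = (13^4)^2 ≡ 308^2 = 94864 ≡ 1183 (mod 1487)
13^16 = (13^8)^2 ≡ 1183^2 = 1399489 ≡ 222 (mod 1487)
13^18 = 13^16 · 13^2 ≡ 222 · 169 ≡ 343 (mod 1487).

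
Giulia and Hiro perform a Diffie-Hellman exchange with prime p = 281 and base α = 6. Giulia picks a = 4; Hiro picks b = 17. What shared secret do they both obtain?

100

Hiro sends B = α^b mod p = 6^17 mod 281.
6^1 ≡ 6 (mod 281)
6^2 = (6^1)^2 ≡ 6^2 = 36 ≡ 36 (mod 281)
6^4 = (6^2)^2 ≡ 36^2 = 1296 ≡ 172 (mod 281)
6^8 = (6^4)^2 ≡ 172^2 = 29584 ≡ 79 (mod 281)
6^16 = (6^8)^2 ≡ 79^2 = 6241 ≡ 59 (mod 281)
6^17 = 6^16 · 6^1 ≡ 59 · 6 ≡ 73 (mod 281).
So B = 73. Giulia then computes K = B^a mod p = 73^4 mod 281.
73^1 ≡ 73 (mod 281)
73^2 = (73^1)^2 ≡ 73^2 = 5329 ≡ 271 (mod 281)
73^4 = (73^2)^2 ≡ 271^2 = 73441 ≡ 100 (mod 281)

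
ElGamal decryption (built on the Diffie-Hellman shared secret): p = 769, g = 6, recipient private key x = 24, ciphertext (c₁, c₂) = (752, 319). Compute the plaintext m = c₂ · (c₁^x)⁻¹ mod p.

Shared mask s = c₁^x mod p = 752^24 mod 769.
752^1 ≡ 752 (mod 769)
752^2 = (752^1)^2 ≡ 752^2 = 565504 ≡ 289 (mod 769)
752^4 = (752^2)^2 ≡ 289^2 = 83521 ≡ 469 (mod 769)
752^8 = (752^4)^2 ≡ 469^2 = 219961 ≡ 27 (mod 769)
752^16 = (752^8)^2 ≡ 27^2 = 729 ≡ 729 (mod 769)
752^24 = 752^16 · 752^8 ≡ 729 · 27 ≡ 458 (mod 769).
So s = 458; s⁻¹ ≡ 633 (mod 769).
m = c₂ · s⁻¹ mod 769 = 319 · 633 mod 769 = 449.

449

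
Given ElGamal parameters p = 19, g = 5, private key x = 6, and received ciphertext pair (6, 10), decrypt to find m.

Shared mask s = c₁^x mod p = 6^6 mod 19.
6^1 ≡ 6 (mod 19)
6^2 = (6^1)^2 ≡ 6^2 = 36 ≡ 17 (mod 19)
6^4 = (6^2)^2 ≡ 17^2 = 289 ≡ 4 (mod 19)
6^6 = 6^4 · 6^2 ≡ 4 · 17 ≡ 11 (mod 19).
So s = 11; s⁻¹ ≡ 7 (mod 19).
m = c₂ · s⁻¹ mod 19 = 10 · 7 mod 19 = 13.

13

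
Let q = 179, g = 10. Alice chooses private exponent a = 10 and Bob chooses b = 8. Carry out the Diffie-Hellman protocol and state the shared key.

151

Alice sends A = g^a mod q = 10^10 mod 179.
10^1 ≡ 10 (mod 179)
10^2 = (10^1)^2 ≡ 10^2 = 100 ≡ 100 (mod 179)
10^4 = (10^2)^2 ≡ 100^2 = 10000 ≡ 155 (mod 179)
10^8 = (10^4)^2 ≡ 155^2 = 24025 ≡ 39 (mod 179)
10^10 = 10^8 · 10^2 ≡ 39 · 100 ≡ 141 (mod 179).
So A = 141. Bob then computes K = A^b mod q = 141^8 mod 179.
141^1 ≡ 141 (mod 179)
141^2 = (141^1)^2 ≡ 141^2 = 19881 ≡ 12 (mod 179)
141^4 = (141^2)^2 ≡ 12^2 = 144 ≡ 144 (mod 179)
141^8 = (141^4)^2 ≡ 144^2 = 20736 ≡ 151 (mod 179)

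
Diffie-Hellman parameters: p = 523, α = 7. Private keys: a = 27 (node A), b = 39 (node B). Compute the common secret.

496

Node A sends A = α^a mod p = 7^27 mod 523.
7^1 ≡ 7 (mod 523)
7^2 = (7^1)^2 ≡ 7^2 = 49 ≡ 49 (mod 523)
7^4 = (7^2)^2 ≡ 49^2 = 2401 ≡ 309 (mod 523)
7^8 = (7^4)^2 ≡ 309^2 = 95481 ≡ 295 (mod 523)
7^16 = (7^8)^2 ≡ 295^2 = 87025 ≡ 207 (mod 523)
7^27 = 7^16 · 7^8 · 7^2 · 7^1 ≡ 207 · 295 · 49 · 7 ≡ 191 (mod 523).
So A = 191. Node B then computes K = A^b mod p = 191^39 mod 523.
191^1 ≡ 191 (mod 523)
191^2 = (191^1)^2 ≡ 191^2 = 36481 ≡ 394 (mod 523)
191^4 = (191^2)^2 ≡ 394^2 = 155236 ≡ 428 (mod 523)
191^8 = (191^4)^2 ≡ 428^2 = 183184 ≡ 134 (mod 523)
191^16 = (191^8)^2 ≡ 134^2 = 17956 ≡ 174 (mod 523)
191^32 = (191^16)^2 ≡ 174^2 = 30276 ≡ 465 (mod 523)
191^39 = 191^32 · 191^4 · 191^2 · 191^1 ≡ 465 · 428 · 394 · 191 ≡ 496 (mod 523).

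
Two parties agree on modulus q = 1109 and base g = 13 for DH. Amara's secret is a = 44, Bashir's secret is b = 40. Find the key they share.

785

Bashir sends B = g^b mod q = 13^40 mod 1109.
13^1 ≡ 13 (mod 1109)
13^2 = (13^1)^2 ≡ 13^2 = 169 ≡ 169 (mod 1109)
13^4 = (13^2)^2 ≡ 169^2 = 28561 ≡ 836 (mod 1109)
13^8 = (13^4)^2 ≡ 836^2 = 698896 ≡ 226 (mod 1109)
13^16 = (13^8)^2 ≡ 226^2 = 51076 ≡ 62 (mod 1109)
13^32 = (13^16)^2 ≡ 62^2 = 3844 ≡ 517 (mod 1109)
13^40 = 13^32 · 13^8 ≡ 517 · 226 ≡ 397 (mod 1109).
So B = 397. Amara then computes K = B^a mod q = 397^44 mod 1109.
397^1 ≡ 397 (mod 1109)
397^2 = (397^1)^2 ≡ 397^2 = 157609 ≡ 131 (mod 1109)
397^4 = (397^2)^2 ≡ 131^2 = 17161 ≡ 526 (mod 1109)
397^8 = (397^4)^2 ≡ 526^2 = 276676 ≡ 535 (mod 1109)
397^16 = (397^8)^2 ≡ 535^2 = 286225 ≡ 103 (mod 1109)
397^32 = (397^16)^2 ≡ 103^2 = 10609 ≡ 628 (mod 1109)
397^44 = 397^32 · 397^8 · 397^4 ≡ 628 · 535 · 526 ≡ 785 (mod 1109).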